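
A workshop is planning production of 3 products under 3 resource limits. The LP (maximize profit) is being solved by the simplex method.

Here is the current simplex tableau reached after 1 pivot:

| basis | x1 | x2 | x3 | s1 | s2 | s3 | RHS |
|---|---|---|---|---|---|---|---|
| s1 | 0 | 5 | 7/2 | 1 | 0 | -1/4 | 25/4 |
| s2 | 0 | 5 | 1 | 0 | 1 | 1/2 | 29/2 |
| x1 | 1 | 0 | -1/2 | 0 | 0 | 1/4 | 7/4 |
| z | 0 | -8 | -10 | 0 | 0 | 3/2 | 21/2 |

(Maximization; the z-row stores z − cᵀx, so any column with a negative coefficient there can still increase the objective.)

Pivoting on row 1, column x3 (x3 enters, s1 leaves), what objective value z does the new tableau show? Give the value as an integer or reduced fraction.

Minimum ratio for x3: (25/4)/(7/2) = 25/14.
z changes by −(z-row coeff of x3)·ratio = −(-10)·(25/14) = 125/7.
New z = 21/2 + (125/7) = 397/14.

397/14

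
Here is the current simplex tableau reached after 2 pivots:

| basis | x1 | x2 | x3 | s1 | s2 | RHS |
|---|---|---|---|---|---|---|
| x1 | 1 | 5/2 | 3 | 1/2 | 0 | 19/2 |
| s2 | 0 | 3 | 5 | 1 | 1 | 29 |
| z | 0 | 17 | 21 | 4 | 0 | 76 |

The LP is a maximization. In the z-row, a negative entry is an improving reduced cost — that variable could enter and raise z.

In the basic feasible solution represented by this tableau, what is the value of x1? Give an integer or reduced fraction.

x1 is basic (row 1); its value is the RHS of that row: 19/2.

19/2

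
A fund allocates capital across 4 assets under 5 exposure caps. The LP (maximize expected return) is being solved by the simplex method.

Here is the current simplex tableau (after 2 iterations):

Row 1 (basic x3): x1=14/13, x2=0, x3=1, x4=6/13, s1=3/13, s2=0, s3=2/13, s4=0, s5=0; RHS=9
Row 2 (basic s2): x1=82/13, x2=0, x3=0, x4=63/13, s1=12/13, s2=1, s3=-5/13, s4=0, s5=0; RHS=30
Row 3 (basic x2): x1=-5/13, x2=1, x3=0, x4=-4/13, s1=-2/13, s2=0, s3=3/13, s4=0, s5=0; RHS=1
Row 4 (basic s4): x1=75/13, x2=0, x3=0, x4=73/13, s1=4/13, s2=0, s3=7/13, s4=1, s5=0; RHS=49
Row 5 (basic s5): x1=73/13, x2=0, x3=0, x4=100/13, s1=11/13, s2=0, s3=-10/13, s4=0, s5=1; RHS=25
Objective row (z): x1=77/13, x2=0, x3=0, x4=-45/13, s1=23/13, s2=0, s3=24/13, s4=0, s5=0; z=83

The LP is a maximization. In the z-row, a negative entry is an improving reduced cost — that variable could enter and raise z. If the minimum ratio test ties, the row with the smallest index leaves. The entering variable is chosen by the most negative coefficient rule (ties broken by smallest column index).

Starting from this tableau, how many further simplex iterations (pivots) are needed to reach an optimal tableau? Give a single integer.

pivot: x4 in, s5 out → z = 377/4
No improving column remains; optimal.

1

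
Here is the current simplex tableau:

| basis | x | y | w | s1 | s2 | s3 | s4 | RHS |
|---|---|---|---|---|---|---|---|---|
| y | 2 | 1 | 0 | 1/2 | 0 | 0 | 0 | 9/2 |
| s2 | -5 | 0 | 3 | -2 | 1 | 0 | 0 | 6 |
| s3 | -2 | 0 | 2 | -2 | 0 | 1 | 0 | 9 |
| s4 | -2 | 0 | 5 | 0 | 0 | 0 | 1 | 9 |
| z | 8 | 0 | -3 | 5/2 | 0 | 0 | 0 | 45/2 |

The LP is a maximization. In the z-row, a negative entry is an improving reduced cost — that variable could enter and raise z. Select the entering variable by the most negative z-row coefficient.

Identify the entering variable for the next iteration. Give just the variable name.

w

Objective-row coefficients: x: 8, y: 0, w: -3, s1: 5/2, s2: 0, s3: 0, s4: 0.
The most negative is -3 in column w, so w enters.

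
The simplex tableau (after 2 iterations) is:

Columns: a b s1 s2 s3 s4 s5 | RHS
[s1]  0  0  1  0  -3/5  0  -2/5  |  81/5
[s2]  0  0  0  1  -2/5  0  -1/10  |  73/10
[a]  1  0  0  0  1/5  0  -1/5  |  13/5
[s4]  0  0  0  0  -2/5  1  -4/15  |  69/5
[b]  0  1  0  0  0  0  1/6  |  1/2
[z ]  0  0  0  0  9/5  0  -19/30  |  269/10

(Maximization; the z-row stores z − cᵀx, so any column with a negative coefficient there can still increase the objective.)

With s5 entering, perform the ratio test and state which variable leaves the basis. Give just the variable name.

Ratios: row 1 (s1): entry -2/5 ≤ 0, skip; row 2 (s2): entry -1/10 ≤ 0, skip; row 3 (a): entry -1/5 ≤ 0, skip; row 4 (s4): entry -4/15 ≤ 0, skip; row 5 (b): (1/2)/(1/6) = 3.
Minimum ratio 3 is in the b row, so b leaves.

b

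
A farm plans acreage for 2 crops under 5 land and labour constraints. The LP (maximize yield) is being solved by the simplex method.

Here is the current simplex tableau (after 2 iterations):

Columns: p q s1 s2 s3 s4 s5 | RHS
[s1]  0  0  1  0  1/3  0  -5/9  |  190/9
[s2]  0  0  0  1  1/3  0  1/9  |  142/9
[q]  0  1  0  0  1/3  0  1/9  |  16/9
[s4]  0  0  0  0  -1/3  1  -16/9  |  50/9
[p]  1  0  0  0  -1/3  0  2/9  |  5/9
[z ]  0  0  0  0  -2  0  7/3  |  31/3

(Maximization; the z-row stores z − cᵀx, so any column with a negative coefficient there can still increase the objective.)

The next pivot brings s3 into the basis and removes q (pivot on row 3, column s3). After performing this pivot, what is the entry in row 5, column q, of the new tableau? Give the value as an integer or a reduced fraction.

Pivot element is row 3, column s3: 1/3.
Normalize row 3: new (row 3, q) = 1/(1/3) = 3.
row 5 ← row 5 − (-1/3)·(new row 3): 0 − (-1/3)·3 = 1.

1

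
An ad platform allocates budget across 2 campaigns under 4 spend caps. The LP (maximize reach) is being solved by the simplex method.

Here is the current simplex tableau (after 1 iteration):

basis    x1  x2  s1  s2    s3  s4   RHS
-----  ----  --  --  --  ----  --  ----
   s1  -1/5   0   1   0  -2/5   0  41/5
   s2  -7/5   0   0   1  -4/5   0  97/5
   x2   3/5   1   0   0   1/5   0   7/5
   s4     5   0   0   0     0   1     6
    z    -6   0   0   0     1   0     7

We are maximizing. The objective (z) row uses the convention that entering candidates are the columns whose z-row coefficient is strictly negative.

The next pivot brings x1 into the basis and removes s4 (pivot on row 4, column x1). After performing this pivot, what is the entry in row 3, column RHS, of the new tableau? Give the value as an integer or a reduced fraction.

17/25

Pivot element is row 4, column x1: 5.
Normalize row 4: new (row 4, RHS) = 6/5 = 6/5.
row 3 ← row 3 − (3/5)·(new row 4): 7/5 − (3/5)·(6/5) = 17/25.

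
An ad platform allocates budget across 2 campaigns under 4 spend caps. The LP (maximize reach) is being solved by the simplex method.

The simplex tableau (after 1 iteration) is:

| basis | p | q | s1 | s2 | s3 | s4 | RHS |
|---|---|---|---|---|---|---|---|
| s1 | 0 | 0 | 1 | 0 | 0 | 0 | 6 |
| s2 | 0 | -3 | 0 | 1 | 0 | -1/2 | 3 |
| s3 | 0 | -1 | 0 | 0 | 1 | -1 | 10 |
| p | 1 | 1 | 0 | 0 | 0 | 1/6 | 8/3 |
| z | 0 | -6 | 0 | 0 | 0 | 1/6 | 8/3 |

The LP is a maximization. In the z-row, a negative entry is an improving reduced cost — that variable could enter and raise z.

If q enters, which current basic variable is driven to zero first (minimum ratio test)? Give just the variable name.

p

Ratios: row 1 (s1): entry 0 ≤ 0, skip; row 2 (s2): entry -3 ≤ 0, skip; row 3 (s3): entry -1 ≤ 0, skip; row 4 (p): (8/3)/1 = 8/3.
Minimum ratio 8/3 is in the p row, so p leaves.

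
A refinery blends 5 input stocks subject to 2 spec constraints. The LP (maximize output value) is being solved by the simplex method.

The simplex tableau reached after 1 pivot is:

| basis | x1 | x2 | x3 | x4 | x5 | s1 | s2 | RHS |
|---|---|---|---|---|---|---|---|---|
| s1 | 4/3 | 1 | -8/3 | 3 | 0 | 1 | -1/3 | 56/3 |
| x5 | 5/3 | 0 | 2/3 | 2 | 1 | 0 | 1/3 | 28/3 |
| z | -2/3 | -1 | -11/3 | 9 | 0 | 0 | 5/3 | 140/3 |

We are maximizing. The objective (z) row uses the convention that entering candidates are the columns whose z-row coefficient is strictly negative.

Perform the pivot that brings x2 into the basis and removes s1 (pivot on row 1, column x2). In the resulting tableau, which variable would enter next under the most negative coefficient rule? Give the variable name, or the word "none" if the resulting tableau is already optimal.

Pivot element 1. New z-row = old z-row − (-1)·(row 1/1).
Updated z-row coefficients: x1: 2/3, x2: 0, x3: -19/3, x4: 12, x5: 0, s1: 1, s2: 4/3.
The most negative is -19/3 in column x3, so x3 would enter next.

x3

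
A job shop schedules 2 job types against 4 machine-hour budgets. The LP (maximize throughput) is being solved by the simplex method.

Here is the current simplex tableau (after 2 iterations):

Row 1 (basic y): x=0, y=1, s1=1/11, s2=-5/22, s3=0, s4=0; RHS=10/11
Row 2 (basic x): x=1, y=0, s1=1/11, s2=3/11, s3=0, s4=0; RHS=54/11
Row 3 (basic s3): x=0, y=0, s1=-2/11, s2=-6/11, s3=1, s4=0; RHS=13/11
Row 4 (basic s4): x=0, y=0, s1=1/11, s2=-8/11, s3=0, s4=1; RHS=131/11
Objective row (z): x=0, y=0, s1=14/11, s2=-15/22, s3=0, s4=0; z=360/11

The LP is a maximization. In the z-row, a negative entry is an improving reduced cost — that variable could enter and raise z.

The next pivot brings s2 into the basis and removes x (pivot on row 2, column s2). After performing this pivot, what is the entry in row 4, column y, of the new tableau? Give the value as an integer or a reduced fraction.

Pivot element is row 2, column s2: 3/11.
Normalize row 2: new (row 2, y) = 0/(3/11) = 0.
row 4 ← row 4 − (-8/11)·(new row 2): 0 − (-8/11)·0 = 0.

0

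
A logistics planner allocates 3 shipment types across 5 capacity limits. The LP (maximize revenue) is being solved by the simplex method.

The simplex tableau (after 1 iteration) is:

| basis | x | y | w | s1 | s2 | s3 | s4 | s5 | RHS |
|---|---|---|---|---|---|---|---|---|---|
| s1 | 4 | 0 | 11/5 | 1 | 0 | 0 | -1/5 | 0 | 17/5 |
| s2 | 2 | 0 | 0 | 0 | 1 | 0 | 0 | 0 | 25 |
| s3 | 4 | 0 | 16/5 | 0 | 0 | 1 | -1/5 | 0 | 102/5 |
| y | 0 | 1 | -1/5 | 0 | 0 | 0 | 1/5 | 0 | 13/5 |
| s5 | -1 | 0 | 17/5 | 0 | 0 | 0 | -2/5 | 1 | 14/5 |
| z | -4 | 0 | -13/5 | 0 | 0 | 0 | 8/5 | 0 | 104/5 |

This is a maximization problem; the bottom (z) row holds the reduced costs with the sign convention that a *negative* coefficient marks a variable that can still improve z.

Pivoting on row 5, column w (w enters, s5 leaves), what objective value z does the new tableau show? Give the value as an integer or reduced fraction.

Minimum ratio for w: (14/5)/(17/5) = 14/17.
z changes by −(z-row coeff of w)·ratio = −(-13/5)·(14/17) = 182/85.
New z = 104/5 + (182/85) = 390/17.

390/17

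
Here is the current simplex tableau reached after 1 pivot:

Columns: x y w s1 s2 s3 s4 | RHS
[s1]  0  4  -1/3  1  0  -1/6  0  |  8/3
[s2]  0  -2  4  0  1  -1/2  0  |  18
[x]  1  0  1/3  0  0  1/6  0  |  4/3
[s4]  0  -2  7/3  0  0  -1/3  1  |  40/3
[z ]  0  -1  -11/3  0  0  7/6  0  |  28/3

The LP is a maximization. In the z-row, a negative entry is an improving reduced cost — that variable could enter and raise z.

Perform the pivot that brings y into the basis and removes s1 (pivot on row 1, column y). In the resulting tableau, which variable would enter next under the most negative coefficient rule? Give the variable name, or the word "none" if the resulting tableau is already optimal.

Pivot element 4. New z-row = old z-row − (-1)·(row 1/4).
Updated z-row coefficients: x: 0, y: 0, w: -15/4, s1: 1/4, s2: 0, s3: 9/8, s4: 0.
The most negative is -15/4 in column w, so w would enter next.

w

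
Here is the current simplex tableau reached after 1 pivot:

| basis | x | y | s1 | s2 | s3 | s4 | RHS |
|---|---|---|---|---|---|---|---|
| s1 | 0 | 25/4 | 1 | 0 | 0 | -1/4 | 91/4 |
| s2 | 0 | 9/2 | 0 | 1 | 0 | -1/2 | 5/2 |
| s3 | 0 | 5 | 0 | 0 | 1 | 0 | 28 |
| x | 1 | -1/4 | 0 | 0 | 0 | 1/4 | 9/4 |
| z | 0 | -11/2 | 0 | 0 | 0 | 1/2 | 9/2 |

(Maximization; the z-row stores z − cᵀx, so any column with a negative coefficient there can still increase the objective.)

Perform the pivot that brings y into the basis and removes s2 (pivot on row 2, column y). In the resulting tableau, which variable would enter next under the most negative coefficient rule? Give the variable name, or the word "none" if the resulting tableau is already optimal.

s4

Pivot element 9/2. New z-row = old z-row − (-11/2)·(row 2/(9/2)).
Updated z-row coefficients: x: 0, y: 0, s1: 0, s2: 11/9, s3: 0, s4: -1/9.
The most negative is -1/9 in column s4, so s4 would enter next.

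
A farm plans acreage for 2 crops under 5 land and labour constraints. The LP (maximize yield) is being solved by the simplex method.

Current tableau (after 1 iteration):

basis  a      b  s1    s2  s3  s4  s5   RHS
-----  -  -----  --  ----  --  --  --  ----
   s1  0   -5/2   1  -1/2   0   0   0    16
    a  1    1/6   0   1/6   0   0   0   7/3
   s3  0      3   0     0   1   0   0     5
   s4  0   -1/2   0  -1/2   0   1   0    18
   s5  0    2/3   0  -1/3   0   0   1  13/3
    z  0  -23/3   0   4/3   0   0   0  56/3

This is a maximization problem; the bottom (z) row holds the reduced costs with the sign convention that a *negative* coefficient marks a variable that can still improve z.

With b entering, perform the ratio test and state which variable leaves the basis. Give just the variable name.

s3

Ratios: row 1 (s1): entry -5/2 ≤ 0, skip; row 2 (a): (7/3)/(1/6) = 14; row 3 (s3): 5/3 = 5/3; row 4 (s4): entry -1/2 ≤ 0, skip; row 5 (s5): (13/3)/(2/3) = 13/2.
Minimum ratio 5/3 is in the s3 row, so s3 leaves.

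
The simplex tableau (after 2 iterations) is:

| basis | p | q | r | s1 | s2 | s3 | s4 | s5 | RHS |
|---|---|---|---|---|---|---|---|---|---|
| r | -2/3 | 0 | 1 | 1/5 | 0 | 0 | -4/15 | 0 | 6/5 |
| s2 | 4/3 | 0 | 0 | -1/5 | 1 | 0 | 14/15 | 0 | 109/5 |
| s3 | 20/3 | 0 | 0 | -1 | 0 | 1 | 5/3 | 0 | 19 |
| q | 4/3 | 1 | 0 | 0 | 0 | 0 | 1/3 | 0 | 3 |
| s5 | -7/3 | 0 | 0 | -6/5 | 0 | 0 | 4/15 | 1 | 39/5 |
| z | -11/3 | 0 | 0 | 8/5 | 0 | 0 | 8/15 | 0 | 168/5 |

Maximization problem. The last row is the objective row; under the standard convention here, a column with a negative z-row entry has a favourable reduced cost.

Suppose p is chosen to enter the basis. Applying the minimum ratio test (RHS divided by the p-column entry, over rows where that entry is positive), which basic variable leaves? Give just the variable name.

q

Ratios: row 1 (r): entry -2/3 ≤ 0, skip; row 2 (s2): (109/5)/(4/3) = 327/20; row 3 (s3): 19/(20/3) = 57/20; row 4 (q): 3/(4/3) = 9/4; row 5 (s5): entry -7/3 ≤ 0, skip.
Minimum ratio 9/4 is in the q row, so q leaves.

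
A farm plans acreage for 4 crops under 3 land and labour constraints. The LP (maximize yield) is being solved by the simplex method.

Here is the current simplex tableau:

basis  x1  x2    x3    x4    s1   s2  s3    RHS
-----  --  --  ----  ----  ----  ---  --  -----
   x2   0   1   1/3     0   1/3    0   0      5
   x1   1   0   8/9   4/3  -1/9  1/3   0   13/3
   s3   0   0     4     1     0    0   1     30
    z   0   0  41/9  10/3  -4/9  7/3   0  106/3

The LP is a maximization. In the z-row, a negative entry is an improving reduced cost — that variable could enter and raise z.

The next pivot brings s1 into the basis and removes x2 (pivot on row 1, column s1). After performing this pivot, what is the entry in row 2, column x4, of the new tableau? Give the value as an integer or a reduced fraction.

Pivot element is row 1, column s1: 1/3.
Normalize row 1: new (row 1, x4) = 0/(1/3) = 0.
row 2 ← row 2 − (-1/9)·(new row 1): 4/3 − (-1/9)·0 = 4/3.

4/3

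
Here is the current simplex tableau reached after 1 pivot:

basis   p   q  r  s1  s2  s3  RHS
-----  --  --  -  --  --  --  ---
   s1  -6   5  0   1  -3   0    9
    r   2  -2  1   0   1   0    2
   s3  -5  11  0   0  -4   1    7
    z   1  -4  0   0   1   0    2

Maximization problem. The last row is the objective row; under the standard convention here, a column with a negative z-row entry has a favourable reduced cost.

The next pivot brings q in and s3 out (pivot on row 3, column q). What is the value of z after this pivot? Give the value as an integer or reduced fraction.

Minimum ratio for q: 7/11 = 7/11.
z changes by −(z-row coeff of q)·ratio = −(-4)·(7/11) = 28/11.
New z = 2 + (28/11) = 50/11.

50/11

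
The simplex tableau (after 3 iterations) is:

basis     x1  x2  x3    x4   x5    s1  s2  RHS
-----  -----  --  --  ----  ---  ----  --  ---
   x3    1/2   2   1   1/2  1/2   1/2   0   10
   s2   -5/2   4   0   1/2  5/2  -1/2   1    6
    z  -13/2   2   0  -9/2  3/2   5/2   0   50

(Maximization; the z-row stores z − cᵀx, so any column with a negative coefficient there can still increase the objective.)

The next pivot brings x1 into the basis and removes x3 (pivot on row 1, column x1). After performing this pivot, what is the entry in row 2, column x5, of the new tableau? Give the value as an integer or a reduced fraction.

5

Pivot element is row 1, column x1: 1/2.
Normalize row 1: new (row 1, x5) = (1/2)/(1/2) = 1.
row 2 ← row 2 − (-5/2)·(new row 1): 5/2 − (-5/2)·1 = 5.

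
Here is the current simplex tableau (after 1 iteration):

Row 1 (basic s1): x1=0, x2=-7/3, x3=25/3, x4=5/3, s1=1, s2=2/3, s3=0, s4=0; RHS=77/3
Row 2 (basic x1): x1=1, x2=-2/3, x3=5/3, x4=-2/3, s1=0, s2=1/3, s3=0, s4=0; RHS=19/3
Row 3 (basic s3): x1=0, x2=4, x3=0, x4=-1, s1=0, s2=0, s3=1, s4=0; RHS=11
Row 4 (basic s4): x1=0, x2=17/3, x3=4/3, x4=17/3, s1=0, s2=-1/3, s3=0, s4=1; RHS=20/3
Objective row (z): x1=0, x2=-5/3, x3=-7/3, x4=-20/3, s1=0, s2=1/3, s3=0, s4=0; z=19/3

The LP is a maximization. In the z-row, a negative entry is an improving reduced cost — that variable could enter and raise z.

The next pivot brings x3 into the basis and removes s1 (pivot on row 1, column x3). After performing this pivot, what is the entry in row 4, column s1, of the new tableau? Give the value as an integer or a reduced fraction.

-4/25

Pivot element is row 1, column x3: 25/3.
Normalize row 1: new (row 1, s1) = 1/(25/3) = 3/25.
row 4 ← row 4 − (4/3)·(new row 1): 0 − (4/3)·(3/25) = -4/25.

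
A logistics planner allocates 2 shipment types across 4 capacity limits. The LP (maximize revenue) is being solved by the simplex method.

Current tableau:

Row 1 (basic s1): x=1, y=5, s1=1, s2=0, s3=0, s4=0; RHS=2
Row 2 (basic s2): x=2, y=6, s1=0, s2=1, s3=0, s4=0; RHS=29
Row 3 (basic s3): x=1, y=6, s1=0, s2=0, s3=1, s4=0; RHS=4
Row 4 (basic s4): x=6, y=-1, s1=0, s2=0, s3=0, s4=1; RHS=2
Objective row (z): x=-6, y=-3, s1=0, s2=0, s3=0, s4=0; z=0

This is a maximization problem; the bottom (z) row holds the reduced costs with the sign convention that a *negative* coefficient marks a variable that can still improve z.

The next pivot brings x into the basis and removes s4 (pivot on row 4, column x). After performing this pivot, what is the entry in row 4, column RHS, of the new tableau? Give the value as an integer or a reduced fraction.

Pivot element is row 4, column x: 6.
Normalize row 4: new (row 4, RHS) = 2/6 = 1/3.
Row 4 is the pivot row, so the entry is 1/3.

1/3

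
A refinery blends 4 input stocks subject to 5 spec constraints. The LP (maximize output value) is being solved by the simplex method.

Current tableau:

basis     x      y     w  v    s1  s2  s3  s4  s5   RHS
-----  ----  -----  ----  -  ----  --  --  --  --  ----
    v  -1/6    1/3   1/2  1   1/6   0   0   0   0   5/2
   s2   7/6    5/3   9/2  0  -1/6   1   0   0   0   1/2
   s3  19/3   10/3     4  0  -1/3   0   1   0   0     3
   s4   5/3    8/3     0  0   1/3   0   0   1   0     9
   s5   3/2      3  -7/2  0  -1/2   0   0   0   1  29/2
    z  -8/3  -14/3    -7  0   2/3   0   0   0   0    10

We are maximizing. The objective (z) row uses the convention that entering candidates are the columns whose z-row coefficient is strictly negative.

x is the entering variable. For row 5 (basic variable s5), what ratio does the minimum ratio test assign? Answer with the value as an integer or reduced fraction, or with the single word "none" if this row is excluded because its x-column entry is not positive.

Ratio = RHS / (x entry) = (29/2) / (3/2) = 29/3.

29/3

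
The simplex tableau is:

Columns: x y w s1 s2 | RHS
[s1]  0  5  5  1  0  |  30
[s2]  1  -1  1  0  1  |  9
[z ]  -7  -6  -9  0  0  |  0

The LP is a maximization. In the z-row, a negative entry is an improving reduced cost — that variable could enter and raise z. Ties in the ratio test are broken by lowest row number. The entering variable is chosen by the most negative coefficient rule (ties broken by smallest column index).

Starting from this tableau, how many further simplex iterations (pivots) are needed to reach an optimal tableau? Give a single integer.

pivot: w in, s1 out → z = 54
pivot: x in, s2 out → z = 75
pivot: y in, w out → z = 141
No improving column remains; optimal.

3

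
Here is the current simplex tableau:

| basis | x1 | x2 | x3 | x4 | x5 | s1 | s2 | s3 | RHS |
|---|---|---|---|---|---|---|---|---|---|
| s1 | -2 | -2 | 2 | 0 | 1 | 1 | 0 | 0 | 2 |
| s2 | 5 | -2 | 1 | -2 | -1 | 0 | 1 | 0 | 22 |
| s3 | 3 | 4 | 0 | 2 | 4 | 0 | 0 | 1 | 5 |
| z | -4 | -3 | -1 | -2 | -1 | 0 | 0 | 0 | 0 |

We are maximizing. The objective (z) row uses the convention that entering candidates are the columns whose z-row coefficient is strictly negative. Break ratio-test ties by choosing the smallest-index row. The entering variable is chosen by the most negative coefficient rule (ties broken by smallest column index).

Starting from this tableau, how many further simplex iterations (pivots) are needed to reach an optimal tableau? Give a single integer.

2

pivot: x1 in, s3 out → z = 20/3
pivot: x3 in, s1 out → z = 28/3
No improving column remains; optimal.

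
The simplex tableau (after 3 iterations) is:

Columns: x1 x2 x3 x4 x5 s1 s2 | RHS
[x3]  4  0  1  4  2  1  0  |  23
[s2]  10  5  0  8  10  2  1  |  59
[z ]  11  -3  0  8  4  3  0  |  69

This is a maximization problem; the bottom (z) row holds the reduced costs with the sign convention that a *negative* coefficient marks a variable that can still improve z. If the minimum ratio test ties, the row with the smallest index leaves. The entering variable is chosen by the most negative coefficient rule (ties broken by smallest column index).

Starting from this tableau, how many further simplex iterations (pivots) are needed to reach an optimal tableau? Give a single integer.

pivot: x2 in, s2 out → z = 522/5
No improving column remains; optimal.

1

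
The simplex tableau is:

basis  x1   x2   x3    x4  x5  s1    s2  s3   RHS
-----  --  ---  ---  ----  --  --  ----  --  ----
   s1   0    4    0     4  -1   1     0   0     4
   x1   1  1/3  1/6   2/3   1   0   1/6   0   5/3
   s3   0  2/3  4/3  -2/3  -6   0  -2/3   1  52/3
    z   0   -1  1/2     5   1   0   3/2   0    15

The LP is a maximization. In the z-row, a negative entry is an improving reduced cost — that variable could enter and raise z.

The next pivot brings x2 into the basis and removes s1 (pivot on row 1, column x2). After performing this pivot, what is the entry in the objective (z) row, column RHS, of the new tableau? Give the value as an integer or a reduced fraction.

Pivot element is row 1, column x2: 4.
Normalize row 1: new (row 1, RHS) = 4/4 = 1.
z-row ← z-row − (-1)·(new row 1): 15 − (-1)·1 = 16.

16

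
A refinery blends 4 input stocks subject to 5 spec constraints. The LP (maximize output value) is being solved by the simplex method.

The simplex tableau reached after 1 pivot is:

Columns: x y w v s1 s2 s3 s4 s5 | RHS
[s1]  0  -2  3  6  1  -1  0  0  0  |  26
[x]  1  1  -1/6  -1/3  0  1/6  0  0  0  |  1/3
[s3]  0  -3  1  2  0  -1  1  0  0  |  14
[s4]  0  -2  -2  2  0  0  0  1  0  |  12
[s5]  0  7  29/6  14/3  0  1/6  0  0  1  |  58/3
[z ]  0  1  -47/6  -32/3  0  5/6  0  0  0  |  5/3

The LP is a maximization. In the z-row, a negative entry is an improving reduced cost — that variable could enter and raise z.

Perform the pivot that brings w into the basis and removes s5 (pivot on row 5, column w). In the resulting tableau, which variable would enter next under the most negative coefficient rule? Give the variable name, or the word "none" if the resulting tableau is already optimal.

Pivot element 29/6. New z-row = old z-row − (-47/6)·(row 5/(29/6)).
Updated z-row coefficients: x: 0, y: 358/29, w: 0, v: -90/29, s1: 0, s2: 32/29, s3: 0, s4: 0, s5: 47/29.
The most negative is -90/29 in column v, so v would enter next.

v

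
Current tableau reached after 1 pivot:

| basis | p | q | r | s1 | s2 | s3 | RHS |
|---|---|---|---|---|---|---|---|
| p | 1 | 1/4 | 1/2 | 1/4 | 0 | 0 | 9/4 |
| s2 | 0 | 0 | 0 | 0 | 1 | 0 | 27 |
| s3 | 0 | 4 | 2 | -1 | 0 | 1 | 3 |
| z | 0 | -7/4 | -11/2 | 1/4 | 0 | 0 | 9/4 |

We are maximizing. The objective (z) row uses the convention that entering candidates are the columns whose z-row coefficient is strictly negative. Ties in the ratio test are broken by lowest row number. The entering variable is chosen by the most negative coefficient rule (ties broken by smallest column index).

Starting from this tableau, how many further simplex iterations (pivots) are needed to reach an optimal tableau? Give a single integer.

2

pivot: r in, s3 out → z = 21/2
pivot: s1 in, p out → z = 18
No improving column remains; optimal.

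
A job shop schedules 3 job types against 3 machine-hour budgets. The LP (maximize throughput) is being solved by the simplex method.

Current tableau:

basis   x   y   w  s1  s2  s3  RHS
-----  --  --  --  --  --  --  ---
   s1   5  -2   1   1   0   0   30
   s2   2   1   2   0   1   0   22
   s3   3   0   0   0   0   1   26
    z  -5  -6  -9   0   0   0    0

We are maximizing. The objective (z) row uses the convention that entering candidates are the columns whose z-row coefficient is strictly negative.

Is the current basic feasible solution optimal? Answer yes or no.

no

Column x has objective-row coefficient -5, which is negative; an improving pivot exists, so not yet optimal.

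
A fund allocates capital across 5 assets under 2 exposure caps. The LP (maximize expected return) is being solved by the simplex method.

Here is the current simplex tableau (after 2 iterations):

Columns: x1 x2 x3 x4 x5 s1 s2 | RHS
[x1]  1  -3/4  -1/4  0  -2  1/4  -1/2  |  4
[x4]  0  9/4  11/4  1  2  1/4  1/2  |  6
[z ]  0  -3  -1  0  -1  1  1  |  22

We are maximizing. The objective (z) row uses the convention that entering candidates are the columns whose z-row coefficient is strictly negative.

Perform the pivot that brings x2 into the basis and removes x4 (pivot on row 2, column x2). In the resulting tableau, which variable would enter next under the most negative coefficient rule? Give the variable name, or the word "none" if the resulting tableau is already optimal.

none

Pivot element 9/4. New z-row = old z-row − (-3)·(row 2/(9/4)).
Updated z-row coefficients: x1: 0, x2: 0, x3: 8/3, x4: 4/3, x5: 5/3, s1: 4/3, s2: 5/3.
No coefficient is strictly negative; the tableau after this pivot is optimal.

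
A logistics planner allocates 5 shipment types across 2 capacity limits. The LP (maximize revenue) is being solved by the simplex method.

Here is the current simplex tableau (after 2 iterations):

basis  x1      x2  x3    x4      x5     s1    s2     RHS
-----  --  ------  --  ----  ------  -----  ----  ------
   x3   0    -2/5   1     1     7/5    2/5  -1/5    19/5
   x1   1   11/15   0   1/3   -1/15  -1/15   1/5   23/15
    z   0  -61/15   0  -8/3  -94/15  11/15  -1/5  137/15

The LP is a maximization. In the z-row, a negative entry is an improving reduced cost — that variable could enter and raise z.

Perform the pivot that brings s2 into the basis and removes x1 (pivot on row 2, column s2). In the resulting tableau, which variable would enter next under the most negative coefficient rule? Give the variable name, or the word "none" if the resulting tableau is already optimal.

Pivot element 1/5. New z-row = old z-row − (-1/5)·(row 2/(1/5)).
Updated z-row coefficients: x1: 1, x2: -10/3, x3: 0, x4: -7/3, x5: -19/3, s1: 2/3, s2: 0.
The most negative is -19/3 in column x5, so x5 would enter next.

x5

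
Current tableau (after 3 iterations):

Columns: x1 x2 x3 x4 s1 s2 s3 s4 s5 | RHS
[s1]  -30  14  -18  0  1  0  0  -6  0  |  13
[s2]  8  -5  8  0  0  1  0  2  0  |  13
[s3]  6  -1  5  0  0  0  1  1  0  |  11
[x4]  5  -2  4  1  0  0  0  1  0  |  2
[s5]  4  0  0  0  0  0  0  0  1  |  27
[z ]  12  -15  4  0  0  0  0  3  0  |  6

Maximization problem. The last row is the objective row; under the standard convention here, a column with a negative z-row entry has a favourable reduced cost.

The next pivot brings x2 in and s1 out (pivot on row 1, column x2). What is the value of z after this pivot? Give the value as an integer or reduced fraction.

279/14

Minimum ratio for x2: 13/14 = 13/14.
z changes by −(z-row coeff of x2)·ratio = −(-15)·(13/14) = 195/14.
New z = 6 + (195/14) = 279/14.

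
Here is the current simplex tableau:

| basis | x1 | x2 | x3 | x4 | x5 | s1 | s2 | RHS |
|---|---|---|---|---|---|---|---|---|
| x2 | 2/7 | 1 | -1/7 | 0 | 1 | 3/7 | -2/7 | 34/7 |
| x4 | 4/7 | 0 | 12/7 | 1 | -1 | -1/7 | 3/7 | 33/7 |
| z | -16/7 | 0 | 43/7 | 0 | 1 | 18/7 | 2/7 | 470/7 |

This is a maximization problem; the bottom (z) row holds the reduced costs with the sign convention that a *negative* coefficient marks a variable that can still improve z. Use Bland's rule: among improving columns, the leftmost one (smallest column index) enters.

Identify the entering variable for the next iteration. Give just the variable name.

x1

Objective-row coefficients: x1: -16/7, x2: 0, x3: 43/7, x4: 0, x5: 1, s1: 18/7, s2: 2/7.
Improving columns: x1. Bland's rule picks the smallest column index → x1.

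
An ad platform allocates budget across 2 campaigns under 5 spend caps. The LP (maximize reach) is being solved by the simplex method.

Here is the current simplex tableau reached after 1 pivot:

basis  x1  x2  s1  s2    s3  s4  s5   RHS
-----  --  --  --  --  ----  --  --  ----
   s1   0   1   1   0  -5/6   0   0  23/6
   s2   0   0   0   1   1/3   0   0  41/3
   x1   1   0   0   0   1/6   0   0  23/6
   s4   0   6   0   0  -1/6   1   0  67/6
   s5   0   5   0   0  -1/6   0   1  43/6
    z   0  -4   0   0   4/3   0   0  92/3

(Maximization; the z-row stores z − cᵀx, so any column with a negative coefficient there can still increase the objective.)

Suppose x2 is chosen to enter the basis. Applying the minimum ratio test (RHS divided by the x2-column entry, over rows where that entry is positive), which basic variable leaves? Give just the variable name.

Ratios: row 1 (s1): (23/6)/1 = 23/6; row 2 (s2): entry 0 ≤ 0, skip; row 3 (x1): entry 0 ≤ 0, skip; row 4 (s4): (67/6)/6 = 67/36; row 5 (s5): (43/6)/5 = 43/30.
Minimum ratio 43/30 is in the s5 row, so s5 leaves.

s5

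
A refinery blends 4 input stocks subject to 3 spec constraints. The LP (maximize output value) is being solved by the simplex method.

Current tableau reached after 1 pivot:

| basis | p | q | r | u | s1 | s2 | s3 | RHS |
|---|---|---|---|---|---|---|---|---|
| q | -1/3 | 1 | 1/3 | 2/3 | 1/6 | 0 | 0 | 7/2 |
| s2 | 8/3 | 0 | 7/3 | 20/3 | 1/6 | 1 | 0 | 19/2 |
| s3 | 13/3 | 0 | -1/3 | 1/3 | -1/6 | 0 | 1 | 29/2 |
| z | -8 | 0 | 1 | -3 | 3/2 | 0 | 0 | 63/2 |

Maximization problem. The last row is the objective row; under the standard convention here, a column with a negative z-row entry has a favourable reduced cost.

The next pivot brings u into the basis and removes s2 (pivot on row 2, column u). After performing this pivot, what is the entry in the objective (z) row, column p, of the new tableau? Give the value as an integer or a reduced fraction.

-34/5

Pivot element is row 2, column u: 20/3.
Normalize row 2: new (row 2, p) = (8/3)/(20/3) = 2/5.
z-row ← z-row − (-3)·(new row 2): -8 − (-3)·(2/5) = -34/5.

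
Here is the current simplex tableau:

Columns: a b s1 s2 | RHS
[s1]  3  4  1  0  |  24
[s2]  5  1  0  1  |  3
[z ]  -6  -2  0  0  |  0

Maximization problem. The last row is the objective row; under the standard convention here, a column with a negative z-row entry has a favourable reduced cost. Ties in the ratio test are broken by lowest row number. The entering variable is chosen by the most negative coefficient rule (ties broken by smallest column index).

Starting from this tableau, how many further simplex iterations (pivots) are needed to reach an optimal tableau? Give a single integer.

2

pivot: a in, s2 out → z = 18/5
pivot: b in, a out → z = 6
No improving column remains; optimal.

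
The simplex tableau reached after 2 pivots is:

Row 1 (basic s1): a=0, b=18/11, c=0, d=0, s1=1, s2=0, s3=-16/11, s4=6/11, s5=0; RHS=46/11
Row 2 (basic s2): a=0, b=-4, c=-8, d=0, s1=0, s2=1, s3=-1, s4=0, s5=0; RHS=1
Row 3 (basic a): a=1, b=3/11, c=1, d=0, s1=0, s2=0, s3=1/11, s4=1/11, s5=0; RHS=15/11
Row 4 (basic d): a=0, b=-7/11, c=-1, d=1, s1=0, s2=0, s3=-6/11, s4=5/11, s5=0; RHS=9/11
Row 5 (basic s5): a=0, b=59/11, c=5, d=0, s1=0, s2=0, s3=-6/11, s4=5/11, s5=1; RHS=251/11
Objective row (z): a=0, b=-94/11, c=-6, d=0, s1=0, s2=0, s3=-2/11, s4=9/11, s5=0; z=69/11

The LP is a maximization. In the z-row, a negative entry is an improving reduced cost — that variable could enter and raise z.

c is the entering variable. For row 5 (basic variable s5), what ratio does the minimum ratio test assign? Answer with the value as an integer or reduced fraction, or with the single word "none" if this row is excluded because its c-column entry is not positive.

251/55

Ratio = RHS / (c entry) = (251/11) / 5 = 251/55.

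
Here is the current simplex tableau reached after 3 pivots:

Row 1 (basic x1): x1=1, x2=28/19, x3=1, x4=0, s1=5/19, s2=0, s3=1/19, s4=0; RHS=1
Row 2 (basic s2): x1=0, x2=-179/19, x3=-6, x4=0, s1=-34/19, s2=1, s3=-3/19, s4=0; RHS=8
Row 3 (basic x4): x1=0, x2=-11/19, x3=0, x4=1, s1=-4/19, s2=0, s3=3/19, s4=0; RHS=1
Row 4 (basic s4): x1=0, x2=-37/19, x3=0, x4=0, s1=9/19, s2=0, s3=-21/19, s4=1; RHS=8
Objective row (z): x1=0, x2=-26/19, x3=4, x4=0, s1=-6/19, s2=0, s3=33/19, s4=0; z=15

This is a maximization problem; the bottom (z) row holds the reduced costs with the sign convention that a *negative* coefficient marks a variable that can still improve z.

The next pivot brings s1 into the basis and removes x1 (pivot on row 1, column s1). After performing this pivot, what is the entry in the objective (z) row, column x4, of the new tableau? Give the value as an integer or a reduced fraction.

0

Pivot element is row 1, column s1: 5/19.
Normalize row 1: new (row 1, x4) = 0/(5/19) = 0.
z-row ← z-row − (-6/19)·(new row 1): 0 − (-6/19)·0 = 0.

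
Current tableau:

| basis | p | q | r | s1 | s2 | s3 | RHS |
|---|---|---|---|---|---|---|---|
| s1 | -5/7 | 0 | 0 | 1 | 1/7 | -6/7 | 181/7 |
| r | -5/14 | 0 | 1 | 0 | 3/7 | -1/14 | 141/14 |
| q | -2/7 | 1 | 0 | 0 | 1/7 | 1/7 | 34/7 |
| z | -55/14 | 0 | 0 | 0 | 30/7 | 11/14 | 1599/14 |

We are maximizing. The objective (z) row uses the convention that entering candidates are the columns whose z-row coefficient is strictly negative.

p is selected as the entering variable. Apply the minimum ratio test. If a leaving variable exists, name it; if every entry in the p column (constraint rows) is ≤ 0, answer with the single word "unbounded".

p-column entries: row 1: -5/7, row 2: -5/14, row 3: -2/7. All ≤ 0, so p can increase without bound; the LP is unbounded in this direction.

unbounded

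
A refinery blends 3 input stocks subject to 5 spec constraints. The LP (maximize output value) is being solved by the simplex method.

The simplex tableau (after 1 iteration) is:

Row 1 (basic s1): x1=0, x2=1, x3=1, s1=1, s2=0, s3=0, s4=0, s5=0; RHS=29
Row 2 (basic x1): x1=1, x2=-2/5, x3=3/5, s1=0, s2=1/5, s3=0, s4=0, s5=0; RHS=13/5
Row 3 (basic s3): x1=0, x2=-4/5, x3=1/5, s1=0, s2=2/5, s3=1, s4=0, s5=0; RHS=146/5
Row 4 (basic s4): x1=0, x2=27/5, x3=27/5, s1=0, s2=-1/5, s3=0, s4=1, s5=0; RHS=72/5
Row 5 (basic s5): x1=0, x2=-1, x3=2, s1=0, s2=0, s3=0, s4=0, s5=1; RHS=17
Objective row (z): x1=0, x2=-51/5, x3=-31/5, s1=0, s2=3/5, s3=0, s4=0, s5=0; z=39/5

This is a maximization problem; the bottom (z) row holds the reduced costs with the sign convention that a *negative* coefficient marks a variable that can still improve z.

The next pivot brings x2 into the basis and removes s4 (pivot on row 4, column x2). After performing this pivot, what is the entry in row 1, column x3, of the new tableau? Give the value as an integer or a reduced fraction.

0

Pivot element is row 4, column x2: 27/5.
Normalize row 4: new (row 4, x3) = (27/5)/(27/5) = 1.
row 1 ← row 1 − 1·(new row 4): 1 − 1·1 = 0.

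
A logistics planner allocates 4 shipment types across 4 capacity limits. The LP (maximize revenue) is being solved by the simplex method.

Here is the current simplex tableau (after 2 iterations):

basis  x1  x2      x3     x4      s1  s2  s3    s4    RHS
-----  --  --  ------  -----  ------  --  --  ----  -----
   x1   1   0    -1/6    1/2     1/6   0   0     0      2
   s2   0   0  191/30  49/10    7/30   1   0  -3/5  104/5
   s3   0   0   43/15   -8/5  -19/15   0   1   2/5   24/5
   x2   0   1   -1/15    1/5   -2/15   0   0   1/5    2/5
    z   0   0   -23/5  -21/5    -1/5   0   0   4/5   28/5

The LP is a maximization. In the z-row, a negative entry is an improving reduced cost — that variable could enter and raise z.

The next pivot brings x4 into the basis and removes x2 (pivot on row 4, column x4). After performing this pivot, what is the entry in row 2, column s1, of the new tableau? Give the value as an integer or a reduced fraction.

Pivot element is row 4, column x4: 1/5.
Normalize row 4: new (row 4, s1) = (-2/15)/(1/5) = -2/3.
row 2 ← row 2 − (49/10)·(new row 4): 7/30 − (49/10)·(-2/3) = 7/2.

7/2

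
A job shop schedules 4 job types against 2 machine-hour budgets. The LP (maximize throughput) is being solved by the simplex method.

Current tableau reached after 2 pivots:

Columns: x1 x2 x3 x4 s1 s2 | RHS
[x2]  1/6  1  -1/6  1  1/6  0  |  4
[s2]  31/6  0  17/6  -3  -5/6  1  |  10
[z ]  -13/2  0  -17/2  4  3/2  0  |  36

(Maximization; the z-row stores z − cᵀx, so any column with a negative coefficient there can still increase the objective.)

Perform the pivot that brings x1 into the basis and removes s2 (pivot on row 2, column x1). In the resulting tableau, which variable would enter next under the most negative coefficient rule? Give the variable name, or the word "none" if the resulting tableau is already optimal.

Pivot element 31/6. New z-row = old z-row − (-13/2)·(row 2/(31/6)).
Updated z-row coefficients: x1: 0, x2: 0, x3: -153/31, x4: 7/31, s1: 14/31, s2: 39/31.
The most negative is -153/31 in column x3, so x3 would enter next.

x3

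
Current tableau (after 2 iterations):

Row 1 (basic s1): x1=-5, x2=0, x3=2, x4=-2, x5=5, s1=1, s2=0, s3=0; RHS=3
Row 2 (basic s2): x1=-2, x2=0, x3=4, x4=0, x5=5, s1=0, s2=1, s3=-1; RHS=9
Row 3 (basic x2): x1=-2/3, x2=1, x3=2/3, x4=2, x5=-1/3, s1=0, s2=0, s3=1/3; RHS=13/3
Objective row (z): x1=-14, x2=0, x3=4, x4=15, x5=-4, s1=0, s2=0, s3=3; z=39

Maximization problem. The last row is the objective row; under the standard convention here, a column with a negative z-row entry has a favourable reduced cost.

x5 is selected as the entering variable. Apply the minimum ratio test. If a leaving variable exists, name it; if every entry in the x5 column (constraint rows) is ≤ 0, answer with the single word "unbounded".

s1

Ratios: row 1 (s1): 3/5 = 3/5; row 2 (s2): 9/5 = 9/5; row 3 (x2): entry -1/3 ≤ 0, skip.
Minimum ratio is in the s1 row, so s1 leaves.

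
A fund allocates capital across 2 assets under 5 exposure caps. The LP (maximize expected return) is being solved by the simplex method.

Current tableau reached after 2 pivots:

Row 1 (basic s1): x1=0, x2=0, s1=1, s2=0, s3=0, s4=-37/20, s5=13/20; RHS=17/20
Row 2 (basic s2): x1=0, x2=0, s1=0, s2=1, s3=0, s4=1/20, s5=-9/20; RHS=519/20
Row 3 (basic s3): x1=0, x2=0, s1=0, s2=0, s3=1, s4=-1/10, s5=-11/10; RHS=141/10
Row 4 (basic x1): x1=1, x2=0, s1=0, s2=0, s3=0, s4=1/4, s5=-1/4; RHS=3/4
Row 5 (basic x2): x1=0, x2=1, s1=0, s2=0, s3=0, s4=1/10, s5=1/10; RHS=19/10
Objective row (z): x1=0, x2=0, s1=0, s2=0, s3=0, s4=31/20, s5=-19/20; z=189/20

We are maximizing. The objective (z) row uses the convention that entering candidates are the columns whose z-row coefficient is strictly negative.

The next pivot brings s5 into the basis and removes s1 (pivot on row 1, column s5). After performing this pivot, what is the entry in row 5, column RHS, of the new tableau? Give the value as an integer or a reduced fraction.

23/13

Pivot element is row 1, column s5: 13/20.
Normalize row 1: new (row 1, RHS) = (17/20)/(13/20) = 17/13.
row 5 ← row 5 − (1/10)·(new row 1): 19/10 − (1/10)·(17/13) = 23/13.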